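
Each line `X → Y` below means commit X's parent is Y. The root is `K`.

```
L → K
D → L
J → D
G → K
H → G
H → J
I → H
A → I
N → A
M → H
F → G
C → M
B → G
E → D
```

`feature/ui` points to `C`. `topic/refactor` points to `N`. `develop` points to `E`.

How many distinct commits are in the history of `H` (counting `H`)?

6

Walking parent pointers from H: reachable set = {D, G, H, J, K, L}.
That is 6 commits.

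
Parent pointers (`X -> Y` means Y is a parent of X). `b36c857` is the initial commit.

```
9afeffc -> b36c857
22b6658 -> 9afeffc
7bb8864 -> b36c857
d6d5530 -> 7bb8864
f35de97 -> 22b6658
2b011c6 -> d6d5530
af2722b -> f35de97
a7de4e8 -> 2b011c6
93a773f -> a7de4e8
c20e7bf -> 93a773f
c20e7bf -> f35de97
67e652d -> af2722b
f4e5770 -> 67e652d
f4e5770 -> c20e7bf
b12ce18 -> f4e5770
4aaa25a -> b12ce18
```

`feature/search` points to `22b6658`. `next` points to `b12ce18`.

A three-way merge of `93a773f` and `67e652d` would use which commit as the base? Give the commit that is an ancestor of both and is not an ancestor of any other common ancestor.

b36c857

Ancestors of 93a773f: {2b011c6, 7bb8864, 93a773f, a7de4e8, b36c857, d6d5530}.
Ancestors of 67e652d: {22b6658, 67e652d, 9afeffc, af2722b, b36c857, f35de97}.
Common ancestors: {b36c857}.
The only common ancestor is b36c857, so it is the merge base.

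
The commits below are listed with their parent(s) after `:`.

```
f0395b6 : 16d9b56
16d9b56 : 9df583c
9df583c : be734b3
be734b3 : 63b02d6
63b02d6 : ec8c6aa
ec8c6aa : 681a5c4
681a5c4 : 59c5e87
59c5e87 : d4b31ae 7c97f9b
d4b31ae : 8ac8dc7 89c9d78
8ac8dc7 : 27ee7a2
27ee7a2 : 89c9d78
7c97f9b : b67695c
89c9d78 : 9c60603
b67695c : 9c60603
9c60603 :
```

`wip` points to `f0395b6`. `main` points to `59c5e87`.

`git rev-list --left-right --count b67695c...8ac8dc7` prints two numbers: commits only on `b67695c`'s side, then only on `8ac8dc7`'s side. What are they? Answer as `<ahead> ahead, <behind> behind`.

Reachable from b67695c: {9c60603, b67695c}.
Reachable from 8ac8dc7: {27ee7a2, 89c9d78, 8ac8dc7, 9c60603}.
Only in b67695c's history (ahead): {b67695c} — 1.
Only in 8ac8dc7's history (behind): {27ee7a2, 89c9d78, 8ac8dc7} — 3.

1 ahead, 3 behind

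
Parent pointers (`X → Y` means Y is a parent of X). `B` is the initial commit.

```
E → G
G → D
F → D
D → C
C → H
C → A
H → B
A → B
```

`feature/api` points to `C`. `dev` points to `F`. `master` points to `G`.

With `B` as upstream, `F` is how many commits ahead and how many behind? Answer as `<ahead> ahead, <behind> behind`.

5 ahead, 0 behind

Reachable from F: {A, B, C, D, F, H}.
Reachable from B: {B}.
Only in F's history (ahead): {A, C, D, F, H} — 5.
Only in B's history (behind): {} — 0.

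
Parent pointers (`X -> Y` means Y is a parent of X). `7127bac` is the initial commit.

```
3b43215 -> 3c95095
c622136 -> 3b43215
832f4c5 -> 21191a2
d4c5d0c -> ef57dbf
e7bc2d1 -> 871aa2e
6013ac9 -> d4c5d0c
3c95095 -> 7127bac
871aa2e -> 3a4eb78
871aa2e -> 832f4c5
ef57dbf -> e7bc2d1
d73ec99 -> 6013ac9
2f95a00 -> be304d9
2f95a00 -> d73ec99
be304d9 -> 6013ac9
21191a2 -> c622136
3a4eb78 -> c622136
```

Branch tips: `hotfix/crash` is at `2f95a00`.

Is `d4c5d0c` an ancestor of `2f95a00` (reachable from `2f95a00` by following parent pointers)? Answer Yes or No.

Yes

Ancestors of 2f95a00 (commits reachable by following parents): {21191a2, 2f95a00, 3a4eb78, 3b43215, 3c95095, 6013ac9, 7127bac, 832f4c5, 871aa2e, be304d9, c622136, d4c5d0c, d73ec99, e7bc2d1, ef57dbf}.
d4c5d0c is in that set, so it is an ancestor of 2f95a00.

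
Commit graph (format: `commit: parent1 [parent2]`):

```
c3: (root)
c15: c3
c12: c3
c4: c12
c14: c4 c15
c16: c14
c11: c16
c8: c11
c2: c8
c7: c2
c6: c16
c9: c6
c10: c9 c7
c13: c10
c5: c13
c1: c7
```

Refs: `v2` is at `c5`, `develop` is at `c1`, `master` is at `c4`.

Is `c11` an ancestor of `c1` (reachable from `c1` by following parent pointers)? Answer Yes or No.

Ancestors of c1 (commits reachable by following parents): {c1, c11, c12, c14, c15, c16, c2, c3, c4, c7, c8}.
c11 is in that set, so it is an ancestor of c1.

Yes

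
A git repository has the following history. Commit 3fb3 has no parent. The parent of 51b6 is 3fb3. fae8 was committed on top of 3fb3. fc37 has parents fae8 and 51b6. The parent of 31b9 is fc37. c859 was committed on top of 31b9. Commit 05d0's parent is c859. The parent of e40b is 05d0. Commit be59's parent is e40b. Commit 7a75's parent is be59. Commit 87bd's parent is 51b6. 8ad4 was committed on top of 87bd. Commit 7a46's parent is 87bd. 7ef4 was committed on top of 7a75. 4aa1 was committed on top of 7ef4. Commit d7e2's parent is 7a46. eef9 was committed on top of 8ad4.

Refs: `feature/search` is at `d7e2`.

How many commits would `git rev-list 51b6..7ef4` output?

9

Reachable from 7ef4: {05d0, 31b9, 3fb3, 51b6, 7a75, 7ef4, be59, c859, e40b, fae8, fc37}.
Reachable from 51b6: {3fb3, 51b6}.
In 7ef4's history but not 51b6's: {05d0, 31b9, 7a75, 7ef4, be59, c859, e40b, fae8, fc37} — 9 commits.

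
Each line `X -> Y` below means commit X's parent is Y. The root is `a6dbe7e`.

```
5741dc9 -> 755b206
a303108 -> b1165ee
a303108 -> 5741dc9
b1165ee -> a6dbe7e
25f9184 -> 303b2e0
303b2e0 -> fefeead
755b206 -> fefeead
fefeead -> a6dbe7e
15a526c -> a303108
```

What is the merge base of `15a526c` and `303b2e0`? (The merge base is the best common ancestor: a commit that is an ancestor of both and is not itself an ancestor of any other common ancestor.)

fefeead

Ancestors of 15a526c: {15a526c, 5741dc9, 755b206, a303108, a6dbe7e, b1165ee, fefeead}.
Ancestors of 303b2e0: {303b2e0, a6dbe7e, fefeead}.
Common ancestors: {a6dbe7e, fefeead}.
Among these, fefeead is not an ancestor of any other common ancestor — it is the merge base.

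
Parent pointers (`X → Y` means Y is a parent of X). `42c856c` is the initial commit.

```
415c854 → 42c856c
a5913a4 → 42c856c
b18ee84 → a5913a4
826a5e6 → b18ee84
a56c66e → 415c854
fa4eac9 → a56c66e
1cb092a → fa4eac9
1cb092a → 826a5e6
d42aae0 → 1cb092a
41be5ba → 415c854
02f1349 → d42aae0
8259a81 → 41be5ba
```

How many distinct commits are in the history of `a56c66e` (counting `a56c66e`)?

Walking parent pointers from a56c66e: reachable set = {415c854, 42c856c, a56c66e}.
That is 3 commits.

3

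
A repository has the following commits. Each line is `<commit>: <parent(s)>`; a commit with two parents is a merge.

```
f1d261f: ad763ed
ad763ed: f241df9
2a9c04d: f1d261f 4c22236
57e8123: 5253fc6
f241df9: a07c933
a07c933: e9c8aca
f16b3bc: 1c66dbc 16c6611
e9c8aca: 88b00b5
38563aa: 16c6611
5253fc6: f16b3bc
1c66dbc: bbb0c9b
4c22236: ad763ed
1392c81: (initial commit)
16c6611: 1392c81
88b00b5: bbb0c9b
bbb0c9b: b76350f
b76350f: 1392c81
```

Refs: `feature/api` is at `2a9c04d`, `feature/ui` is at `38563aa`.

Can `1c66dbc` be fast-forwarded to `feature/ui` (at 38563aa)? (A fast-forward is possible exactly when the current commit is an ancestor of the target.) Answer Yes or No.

No

A fast-forward from 1c66dbc to 38563aa is possible iff 1c66dbc is an ancestor of 38563aa.
Ancestors of 38563aa: {1392c81, 16c6611, 38563aa}.
1c66dbc is not among them, so fast-forward is not possible.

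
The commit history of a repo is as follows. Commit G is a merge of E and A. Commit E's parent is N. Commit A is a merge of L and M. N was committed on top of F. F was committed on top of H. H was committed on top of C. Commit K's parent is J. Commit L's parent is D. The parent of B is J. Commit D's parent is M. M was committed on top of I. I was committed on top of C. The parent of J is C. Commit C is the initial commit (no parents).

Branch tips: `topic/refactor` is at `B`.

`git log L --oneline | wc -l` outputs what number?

Walking parent pointers from L: reachable set = {C, D, I, L, M}.
That is 5 commits.

5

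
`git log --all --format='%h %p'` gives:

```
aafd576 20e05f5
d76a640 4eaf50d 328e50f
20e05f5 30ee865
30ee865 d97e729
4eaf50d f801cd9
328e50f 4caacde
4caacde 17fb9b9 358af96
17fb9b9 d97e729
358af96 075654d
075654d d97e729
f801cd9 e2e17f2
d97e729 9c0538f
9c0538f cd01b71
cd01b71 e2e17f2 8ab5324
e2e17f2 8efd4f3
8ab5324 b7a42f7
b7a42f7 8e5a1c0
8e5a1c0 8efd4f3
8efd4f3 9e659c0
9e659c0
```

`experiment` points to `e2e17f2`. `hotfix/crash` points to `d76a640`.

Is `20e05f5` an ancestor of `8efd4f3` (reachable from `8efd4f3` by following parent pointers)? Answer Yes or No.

No

Ancestors of 8efd4f3: {8efd4f3, 9e659c0}.
20e05f5 is not in that set, so it is not an ancestor of 8efd4f3.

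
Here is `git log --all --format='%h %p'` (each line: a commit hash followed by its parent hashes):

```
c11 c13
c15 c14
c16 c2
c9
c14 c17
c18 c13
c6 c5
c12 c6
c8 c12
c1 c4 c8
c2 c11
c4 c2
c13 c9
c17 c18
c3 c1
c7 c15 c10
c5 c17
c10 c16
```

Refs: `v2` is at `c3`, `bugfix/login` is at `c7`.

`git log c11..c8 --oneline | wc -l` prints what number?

6

Reachable from c8: {c12, c13, c17, c18, c5, c6, c8, c9}.
Reachable from c11: {c11, c13, c9}.
In c8's history but not c11's: {c12, c17, c18, c5, c6, c8} — 6 commits.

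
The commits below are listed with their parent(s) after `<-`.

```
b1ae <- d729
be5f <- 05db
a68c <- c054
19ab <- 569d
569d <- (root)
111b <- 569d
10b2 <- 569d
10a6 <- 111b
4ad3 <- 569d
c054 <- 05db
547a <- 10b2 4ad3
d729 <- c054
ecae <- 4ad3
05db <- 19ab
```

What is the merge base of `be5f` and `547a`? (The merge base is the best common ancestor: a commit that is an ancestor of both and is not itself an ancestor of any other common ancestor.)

Ancestors of be5f: {05db, 19ab, 569d, be5f}.
Ancestors of 547a: {10b2, 4ad3, 547a, 569d}.
Common ancestors: {569d}.
The only common ancestor is 569d, so it is the merge base.

569d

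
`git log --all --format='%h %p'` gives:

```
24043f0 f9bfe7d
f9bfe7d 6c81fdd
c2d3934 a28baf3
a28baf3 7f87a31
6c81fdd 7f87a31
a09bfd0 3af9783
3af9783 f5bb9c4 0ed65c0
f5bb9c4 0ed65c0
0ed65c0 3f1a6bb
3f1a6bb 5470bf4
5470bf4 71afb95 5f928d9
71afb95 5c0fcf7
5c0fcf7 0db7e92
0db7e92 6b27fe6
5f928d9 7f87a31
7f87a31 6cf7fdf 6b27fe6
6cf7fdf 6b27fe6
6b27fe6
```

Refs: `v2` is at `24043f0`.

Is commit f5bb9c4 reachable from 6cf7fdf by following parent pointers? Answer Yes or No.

Ancestors of 6cf7fdf: {6b27fe6, 6cf7fdf}.
f5bb9c4 is not in that set, so it is not an ancestor of 6cf7fdf.

No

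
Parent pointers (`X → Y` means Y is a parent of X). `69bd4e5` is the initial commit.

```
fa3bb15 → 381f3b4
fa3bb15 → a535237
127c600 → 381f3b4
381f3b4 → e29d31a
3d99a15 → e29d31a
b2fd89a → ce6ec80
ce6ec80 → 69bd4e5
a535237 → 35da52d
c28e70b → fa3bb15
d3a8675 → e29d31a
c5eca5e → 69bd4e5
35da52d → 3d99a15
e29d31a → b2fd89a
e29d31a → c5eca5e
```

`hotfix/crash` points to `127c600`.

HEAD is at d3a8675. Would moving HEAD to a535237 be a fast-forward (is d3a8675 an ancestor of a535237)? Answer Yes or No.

A fast-forward from d3a8675 to a535237 is possible iff d3a8675 is an ancestor of a535237.
Ancestors of a535237: {35da52d, 3d99a15, 69bd4e5, a535237, b2fd89a, c5eca5e, ce6ec80, e29d31a}.
d3a8675 is not among them, so fast-forward is not possible.

No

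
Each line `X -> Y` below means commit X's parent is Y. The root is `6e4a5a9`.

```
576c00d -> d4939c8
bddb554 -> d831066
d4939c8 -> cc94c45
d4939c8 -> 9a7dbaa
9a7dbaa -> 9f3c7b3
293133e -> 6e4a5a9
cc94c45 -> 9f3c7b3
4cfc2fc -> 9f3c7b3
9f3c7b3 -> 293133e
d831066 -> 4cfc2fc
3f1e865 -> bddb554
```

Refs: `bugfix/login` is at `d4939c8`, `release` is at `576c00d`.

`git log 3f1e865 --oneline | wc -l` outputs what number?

Walking parent pointers from 3f1e865: reachable set = {293133e, 3f1e865, 4cfc2fc, 6e4a5a9, 9f3c7b3, bddb554, d831066}.
That is 7 commits.

7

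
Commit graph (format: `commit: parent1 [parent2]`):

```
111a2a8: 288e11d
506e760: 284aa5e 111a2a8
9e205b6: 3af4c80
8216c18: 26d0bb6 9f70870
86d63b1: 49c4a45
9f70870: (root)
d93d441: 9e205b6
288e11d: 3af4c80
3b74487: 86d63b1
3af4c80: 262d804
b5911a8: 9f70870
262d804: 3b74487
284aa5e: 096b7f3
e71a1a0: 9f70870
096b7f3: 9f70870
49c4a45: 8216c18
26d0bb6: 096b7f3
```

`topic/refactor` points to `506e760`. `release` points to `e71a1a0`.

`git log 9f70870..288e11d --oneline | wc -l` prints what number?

Reachable from 288e11d: {096b7f3, 262d804, 26d0bb6, 288e11d, 3af4c80, 3b74487, 49c4a45, 8216c18, 86d63b1, 9f70870}.
Reachable from 9f70870: {9f70870}.
In 288e11d's history but not 9f70870's: {096b7f3, 262d804, 26d0bb6, 288e11d, 3af4c80, 3b74487, 49c4a45, 8216c18, 86d63b1} — 9 commits.

9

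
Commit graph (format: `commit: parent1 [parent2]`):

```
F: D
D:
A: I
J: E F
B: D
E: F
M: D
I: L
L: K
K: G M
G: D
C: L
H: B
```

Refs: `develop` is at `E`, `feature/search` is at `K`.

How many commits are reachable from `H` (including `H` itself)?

Walking parent pointers from H: reachable set = {B, D, H}.
That is 3 commits.

3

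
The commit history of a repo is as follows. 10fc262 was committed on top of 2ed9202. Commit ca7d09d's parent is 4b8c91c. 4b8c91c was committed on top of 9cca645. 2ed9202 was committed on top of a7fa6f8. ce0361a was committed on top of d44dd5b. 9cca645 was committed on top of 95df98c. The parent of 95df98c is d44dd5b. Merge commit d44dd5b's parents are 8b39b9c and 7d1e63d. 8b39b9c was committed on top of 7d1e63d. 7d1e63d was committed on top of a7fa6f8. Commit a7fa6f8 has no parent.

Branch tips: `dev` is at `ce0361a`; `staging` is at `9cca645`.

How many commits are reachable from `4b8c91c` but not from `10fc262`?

6

Reachable from 4b8c91c: {4b8c91c, 7d1e63d, 8b39b9c, 95df98c, 9cca645, a7fa6f8, d44dd5b}.
Reachable from 10fc262: {10fc262, 2ed9202, a7fa6f8}.
In 4b8c91c's history but not 10fc262's: {4b8c91c, 7d1e63d, 8b39b9c, 95df98c, 9cca645, d44dd5b} — 6 commits.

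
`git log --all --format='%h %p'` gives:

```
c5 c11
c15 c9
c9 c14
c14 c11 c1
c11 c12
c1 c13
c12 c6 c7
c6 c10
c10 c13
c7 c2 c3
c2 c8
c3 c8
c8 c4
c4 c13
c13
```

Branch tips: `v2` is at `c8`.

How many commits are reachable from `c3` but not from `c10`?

Reachable from c3: {c13, c3, c4, c8}.
Reachable from c10: {c10, c13}.
In c3's history but not c10's: {c3, c4, c8} — 3 commits.

3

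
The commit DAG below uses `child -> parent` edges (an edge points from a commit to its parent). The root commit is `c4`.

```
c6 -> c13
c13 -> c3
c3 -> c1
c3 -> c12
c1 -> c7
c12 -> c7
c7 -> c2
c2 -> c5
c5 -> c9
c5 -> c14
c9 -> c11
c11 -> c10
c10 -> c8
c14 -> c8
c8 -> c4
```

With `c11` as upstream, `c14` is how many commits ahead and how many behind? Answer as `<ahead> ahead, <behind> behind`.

1 ahead, 2 behind

Reachable from c14: {c14, c4, c8}.
Reachable from c11: {c10, c11, c4, c8}.
Only in c14's history (ahead): {c14} — 1.
Only in c11's history (behind): {c10, c11} — 2.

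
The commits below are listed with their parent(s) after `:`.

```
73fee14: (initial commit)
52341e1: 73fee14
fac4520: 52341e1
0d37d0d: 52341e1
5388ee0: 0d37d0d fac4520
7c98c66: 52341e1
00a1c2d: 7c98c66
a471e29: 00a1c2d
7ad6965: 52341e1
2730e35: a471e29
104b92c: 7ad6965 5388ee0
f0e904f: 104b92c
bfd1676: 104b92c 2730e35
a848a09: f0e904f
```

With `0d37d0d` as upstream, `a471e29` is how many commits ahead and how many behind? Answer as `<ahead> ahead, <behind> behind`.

3 ahead, 1 behind

Reachable from a471e29: {00a1c2d, 52341e1, 73fee14, 7c98c66, a471e29}.
Reachable from 0d37d0d: {0d37d0d, 52341e1, 73fee14}.
Only in a471e29's history (ahead): {00a1c2d, 7c98c66, a471e29} — 3.
Only in 0d37d0d's history (behind): {0d37d0d} — 1.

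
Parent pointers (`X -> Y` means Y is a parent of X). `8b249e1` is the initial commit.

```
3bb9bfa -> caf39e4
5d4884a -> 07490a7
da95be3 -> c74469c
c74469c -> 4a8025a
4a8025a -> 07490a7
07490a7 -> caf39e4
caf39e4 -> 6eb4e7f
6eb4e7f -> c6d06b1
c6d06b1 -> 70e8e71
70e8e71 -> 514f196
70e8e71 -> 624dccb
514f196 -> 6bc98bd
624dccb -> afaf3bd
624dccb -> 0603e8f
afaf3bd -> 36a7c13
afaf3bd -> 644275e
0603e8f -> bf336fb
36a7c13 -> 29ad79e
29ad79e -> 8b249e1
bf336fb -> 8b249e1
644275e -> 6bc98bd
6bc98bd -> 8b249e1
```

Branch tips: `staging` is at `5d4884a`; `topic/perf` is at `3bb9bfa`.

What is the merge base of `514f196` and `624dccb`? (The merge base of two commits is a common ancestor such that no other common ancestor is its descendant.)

Ancestors of 514f196: {514f196, 6bc98bd, 8b249e1}.
Ancestors of 624dccb: {0603e8f, 29ad79e, 36a7c13, 624dccb, 644275e, 6bc98bd, 8b249e1, afaf3bd, bf336fb}.
Common ancestors: {6bc98bd, 8b249e1}.
Among these, 6bc98bd is not an ancestor of any other common ancestor — it is the merge base.

6bc98bd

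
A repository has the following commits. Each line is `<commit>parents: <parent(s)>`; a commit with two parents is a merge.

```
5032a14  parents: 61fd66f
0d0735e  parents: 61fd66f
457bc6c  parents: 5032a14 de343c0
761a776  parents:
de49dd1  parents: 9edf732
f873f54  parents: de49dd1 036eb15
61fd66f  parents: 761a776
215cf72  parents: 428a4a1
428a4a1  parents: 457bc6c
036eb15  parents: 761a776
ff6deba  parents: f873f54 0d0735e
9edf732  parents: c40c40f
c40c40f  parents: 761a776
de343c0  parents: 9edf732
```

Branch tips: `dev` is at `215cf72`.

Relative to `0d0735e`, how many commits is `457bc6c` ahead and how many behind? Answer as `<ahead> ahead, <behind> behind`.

5 ahead, 1 behind

Reachable from 457bc6c: {457bc6c, 5032a14, 61fd66f, 761a776, 9edf732, c40c40f, de343c0}.
Reachable from 0d0735e: {0d0735e, 61fd66f, 761a776}.
Only in 457bc6c's history (ahead): {457bc6c, 5032a14, 9edf732, c40c40f, de343c0} — 5.
Only in 0d0735e's history (behind): {0d0735e} — 1.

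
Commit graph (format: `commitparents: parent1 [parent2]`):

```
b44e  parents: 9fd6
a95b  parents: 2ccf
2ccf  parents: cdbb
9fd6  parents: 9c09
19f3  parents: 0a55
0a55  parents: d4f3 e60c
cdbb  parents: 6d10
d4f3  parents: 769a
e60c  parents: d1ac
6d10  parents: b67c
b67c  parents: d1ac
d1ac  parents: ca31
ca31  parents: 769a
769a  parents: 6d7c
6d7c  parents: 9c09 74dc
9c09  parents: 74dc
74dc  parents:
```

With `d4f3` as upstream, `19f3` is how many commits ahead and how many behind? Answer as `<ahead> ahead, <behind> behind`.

Reachable from 19f3: {0a55, 19f3, 6d7c, 74dc, 769a, 9c09, ca31, d1ac, d4f3, e60c}.
Reachable from d4f3: {6d7c, 74dc, 769a, 9c09, d4f3}.
Only in 19f3's history (ahead): {0a55, 19f3, ca31, d1ac, e60c} — 5.
Only in d4f3's history (behind): {} — 0.

5 ahead, 0 behind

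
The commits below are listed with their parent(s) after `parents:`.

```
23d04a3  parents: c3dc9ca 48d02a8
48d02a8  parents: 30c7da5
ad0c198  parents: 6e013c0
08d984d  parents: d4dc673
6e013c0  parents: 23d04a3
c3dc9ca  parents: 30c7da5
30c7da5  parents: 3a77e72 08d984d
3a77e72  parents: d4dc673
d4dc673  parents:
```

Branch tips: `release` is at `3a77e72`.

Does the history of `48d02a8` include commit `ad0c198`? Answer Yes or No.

Ancestors of 48d02a8: {08d984d, 30c7da5, 3a77e72, 48d02a8, d4dc673}.
ad0c198 is not in that set, so it is not an ancestor of 48d02a8.

No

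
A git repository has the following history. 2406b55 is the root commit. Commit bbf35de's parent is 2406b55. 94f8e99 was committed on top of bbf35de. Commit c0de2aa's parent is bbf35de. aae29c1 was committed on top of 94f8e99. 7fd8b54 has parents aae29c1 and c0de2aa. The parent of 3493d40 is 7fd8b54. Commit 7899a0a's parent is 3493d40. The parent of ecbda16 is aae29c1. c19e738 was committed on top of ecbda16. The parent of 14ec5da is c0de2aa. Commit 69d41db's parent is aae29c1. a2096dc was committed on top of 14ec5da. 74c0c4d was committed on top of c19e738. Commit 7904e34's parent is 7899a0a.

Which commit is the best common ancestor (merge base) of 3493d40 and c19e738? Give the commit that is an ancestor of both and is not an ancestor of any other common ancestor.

Ancestors of 3493d40: {2406b55, 3493d40, 7fd8b54, 94f8e99, aae29c1, bbf35de, c0de2aa}.
Ancestors of c19e738: {2406b55, 94f8e99, aae29c1, bbf35de, c19e738, ecbda16}.
Common ancestors: {2406b55, 94f8e99, aae29c1, bbf35de}.
Among these, aae29c1 is not an ancestor of any other common ancestor — it is the merge base.

aae29c1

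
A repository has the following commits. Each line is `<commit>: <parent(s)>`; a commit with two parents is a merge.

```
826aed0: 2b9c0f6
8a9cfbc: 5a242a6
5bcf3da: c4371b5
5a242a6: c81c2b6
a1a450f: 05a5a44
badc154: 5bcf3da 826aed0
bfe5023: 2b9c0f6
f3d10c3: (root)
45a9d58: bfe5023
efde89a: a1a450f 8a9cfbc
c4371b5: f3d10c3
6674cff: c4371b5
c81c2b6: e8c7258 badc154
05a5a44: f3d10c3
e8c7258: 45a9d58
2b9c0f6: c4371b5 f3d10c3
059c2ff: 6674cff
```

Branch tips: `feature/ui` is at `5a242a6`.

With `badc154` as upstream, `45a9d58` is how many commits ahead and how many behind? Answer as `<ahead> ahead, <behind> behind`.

2 ahead, 3 behind

Reachable from 45a9d58: {2b9c0f6, 45a9d58, bfe5023, c4371b5, f3d10c3}.
Reachable from badc154: {2b9c0f6, 5bcf3da, 826aed0, badc154, c4371b5, f3d10c3}.
Only in 45a9d58's history (ahead): {45a9d58, bfe5023} — 2.
Only in badc154's history (behind): {5bcf3da, 826aed0, badc154} — 3.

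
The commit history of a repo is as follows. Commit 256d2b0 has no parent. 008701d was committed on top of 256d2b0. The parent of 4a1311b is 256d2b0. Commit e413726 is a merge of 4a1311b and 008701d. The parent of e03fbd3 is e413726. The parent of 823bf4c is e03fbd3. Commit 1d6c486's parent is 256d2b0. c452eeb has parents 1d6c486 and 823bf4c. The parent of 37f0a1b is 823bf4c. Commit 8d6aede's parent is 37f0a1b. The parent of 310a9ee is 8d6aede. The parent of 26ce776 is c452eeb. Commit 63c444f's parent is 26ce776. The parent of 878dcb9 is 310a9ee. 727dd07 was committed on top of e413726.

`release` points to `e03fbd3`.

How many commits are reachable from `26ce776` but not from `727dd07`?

Reachable from 26ce776: {008701d, 1d6c486, 256d2b0, 26ce776, 4a1311b, 823bf4c, c452eeb, e03fbd3, e413726}.
Reachable from 727dd07: {008701d, 256d2b0, 4a1311b, 727dd07, e413726}.
In 26ce776's history but not 727dd07's: {1d6c486, 26ce776, 823bf4c, c452eeb, e03fbd3} — 5 commits.

5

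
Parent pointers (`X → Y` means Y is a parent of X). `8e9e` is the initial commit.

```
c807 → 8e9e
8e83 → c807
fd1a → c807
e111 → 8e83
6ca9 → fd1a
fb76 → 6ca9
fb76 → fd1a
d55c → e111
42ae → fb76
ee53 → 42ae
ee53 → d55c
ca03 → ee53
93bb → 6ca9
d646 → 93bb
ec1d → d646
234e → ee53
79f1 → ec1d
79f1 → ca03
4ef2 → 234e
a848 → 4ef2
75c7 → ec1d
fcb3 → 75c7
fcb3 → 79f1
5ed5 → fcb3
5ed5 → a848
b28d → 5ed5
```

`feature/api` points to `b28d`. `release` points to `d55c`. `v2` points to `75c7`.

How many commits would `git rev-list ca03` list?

Walking parent pointers from ca03: reachable set = {42ae, 6ca9, 8e83, 8e9e, c807, ca03, d55c, e111, ee53, fb76, fd1a}.
That is 11 commits.

11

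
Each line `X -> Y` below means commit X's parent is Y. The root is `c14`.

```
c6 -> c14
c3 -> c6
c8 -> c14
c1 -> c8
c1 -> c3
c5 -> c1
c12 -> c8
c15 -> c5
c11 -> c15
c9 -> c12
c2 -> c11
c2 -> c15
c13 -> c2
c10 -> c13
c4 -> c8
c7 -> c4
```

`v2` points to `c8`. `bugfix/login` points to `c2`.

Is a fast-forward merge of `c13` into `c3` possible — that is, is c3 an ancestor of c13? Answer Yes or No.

Yes

A fast-forward from c3 to c13 is possible iff c3 is an ancestor of c13.
Ancestors of c13: {c1, c11, c13, c14, c15, c2, c3, c5, c6, c8}.
c3 is among them, so fast-forward is possible.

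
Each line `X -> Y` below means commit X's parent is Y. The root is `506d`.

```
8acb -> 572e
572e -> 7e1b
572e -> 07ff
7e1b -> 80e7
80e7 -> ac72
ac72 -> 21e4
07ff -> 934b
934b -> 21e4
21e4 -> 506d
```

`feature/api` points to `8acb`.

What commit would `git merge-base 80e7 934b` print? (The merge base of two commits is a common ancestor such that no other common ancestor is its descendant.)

Ancestors of 80e7: {21e4, 506d, 80e7, ac72}.
Ancestors of 934b: {21e4, 506d, 934b}.
Common ancestors: {21e4, 506d}.
Among these, 21e4 is not an ancestor of any other common ancestor — it is the merge base.

21e4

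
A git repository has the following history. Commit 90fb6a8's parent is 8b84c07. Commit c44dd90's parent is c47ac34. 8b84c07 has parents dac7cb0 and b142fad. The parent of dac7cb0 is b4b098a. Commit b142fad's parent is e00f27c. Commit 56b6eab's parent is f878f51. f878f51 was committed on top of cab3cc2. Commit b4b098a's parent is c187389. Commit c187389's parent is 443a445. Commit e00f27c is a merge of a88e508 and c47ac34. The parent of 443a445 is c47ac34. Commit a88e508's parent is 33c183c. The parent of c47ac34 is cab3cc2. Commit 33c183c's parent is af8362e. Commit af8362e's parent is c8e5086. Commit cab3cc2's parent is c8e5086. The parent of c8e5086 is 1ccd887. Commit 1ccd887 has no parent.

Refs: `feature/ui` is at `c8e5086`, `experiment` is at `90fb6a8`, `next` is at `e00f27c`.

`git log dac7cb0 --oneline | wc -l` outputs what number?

Walking parent pointers from dac7cb0: reachable set = {1ccd887, 443a445, b4b098a, c187389, c47ac34, c8e5086, cab3cc2, dac7cb0}.
That is 8 commits.

8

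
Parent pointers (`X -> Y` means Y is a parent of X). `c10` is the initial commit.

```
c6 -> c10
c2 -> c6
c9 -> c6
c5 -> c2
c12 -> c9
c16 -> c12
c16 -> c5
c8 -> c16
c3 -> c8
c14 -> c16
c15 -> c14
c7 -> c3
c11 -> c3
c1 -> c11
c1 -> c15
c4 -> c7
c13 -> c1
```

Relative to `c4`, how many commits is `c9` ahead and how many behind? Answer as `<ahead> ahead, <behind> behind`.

0 ahead, 8 behind

Reachable from c9: {c10, c6, c9}.
Reachable from c4: {c10, c12, c16, c2, c3, c4, c5, c6, c7, c8, c9}.
Only in c9's history (ahead): {} — 0.
Only in c4's history (behind): {c12, c16, c2, c3, c4, c5, c7, c8} — 8.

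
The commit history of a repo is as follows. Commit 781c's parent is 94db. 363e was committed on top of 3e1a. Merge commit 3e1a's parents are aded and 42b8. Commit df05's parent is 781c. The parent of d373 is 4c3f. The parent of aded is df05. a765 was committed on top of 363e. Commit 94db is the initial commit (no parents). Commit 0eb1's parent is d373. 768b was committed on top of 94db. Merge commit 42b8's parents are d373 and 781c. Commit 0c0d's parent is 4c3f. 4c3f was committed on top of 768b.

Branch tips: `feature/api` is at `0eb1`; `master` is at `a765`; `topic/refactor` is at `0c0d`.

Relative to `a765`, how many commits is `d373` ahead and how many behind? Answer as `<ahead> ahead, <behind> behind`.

0 ahead, 7 behind

Reachable from d373: {4c3f, 768b, 94db, d373}.
Reachable from a765: {363e, 3e1a, 42b8, 4c3f, 768b, 781c, 94db, a765, aded, d373, df05}.
Only in d373's history (ahead): {} — 0.
Only in a765's history (behind): {363e, 3e1a, 42b8, 781c, a765, aded, df05} — 7.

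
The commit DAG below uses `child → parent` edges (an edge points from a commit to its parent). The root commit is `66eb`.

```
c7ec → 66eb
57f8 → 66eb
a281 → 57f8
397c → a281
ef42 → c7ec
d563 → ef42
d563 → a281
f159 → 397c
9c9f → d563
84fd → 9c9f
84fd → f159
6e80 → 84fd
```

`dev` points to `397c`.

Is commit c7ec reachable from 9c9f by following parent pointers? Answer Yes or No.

Ancestors of 9c9f (commits reachable by following parents): {57f8, 66eb, 9c9f, a281, c7ec, d563, ef42}.
c7ec is in that set, so it is an ancestor of 9c9f.

Yes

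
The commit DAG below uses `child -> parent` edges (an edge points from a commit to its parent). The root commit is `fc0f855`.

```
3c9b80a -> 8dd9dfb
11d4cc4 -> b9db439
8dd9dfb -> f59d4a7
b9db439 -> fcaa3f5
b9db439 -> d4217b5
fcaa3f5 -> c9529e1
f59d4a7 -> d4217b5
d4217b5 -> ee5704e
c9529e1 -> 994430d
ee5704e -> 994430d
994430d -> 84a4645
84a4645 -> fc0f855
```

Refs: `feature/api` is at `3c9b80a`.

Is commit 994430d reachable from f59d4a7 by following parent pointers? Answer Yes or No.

Ancestors of f59d4a7 (commits reachable by following parents): {84a4645, 994430d, d4217b5, ee5704e, f59d4a7, fc0f855}.
994430d is in that set, so it is an ancestor of f59d4a7.

Yes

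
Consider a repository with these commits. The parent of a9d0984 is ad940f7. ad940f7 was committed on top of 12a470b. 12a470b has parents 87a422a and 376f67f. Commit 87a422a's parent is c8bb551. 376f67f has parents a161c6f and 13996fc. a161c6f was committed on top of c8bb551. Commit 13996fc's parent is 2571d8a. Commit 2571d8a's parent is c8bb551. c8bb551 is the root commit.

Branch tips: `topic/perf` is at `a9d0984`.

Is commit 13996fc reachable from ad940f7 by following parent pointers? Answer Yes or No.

Ancestors of ad940f7 (commits reachable by following parents): {12a470b, 13996fc, 2571d8a, 376f67f, 87a422a, a161c6f, ad940f7, c8bb551}.
13996fc is in that set, so it is an ancestor of ad940f7.

Yes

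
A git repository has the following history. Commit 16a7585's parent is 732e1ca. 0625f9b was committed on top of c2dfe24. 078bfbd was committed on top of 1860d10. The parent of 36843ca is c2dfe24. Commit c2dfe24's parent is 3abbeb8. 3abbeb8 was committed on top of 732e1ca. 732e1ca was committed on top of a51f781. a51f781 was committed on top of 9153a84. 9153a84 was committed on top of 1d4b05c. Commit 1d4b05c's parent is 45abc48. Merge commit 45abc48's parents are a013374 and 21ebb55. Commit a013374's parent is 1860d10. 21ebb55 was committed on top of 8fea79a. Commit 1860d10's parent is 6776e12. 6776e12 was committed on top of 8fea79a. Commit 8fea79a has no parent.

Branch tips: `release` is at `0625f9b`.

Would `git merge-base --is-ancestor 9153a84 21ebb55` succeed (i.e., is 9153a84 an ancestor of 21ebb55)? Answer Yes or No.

No

Ancestors of 21ebb55: {21ebb55, 8fea79a}.
9153a84 is not in that set, so it is not an ancestor of 21ebb55.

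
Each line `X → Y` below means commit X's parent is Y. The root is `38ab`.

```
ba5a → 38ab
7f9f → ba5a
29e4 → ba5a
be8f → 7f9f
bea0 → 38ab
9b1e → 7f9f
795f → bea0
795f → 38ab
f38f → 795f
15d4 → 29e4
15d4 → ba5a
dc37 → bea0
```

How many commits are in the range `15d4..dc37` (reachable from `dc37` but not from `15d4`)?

Reachable from dc37: {38ab, bea0, dc37}.
Reachable from 15d4: {15d4, 29e4, 38ab, ba5a}.
In dc37's history but not 15d4's: {bea0, dc37} — 2 commits.

2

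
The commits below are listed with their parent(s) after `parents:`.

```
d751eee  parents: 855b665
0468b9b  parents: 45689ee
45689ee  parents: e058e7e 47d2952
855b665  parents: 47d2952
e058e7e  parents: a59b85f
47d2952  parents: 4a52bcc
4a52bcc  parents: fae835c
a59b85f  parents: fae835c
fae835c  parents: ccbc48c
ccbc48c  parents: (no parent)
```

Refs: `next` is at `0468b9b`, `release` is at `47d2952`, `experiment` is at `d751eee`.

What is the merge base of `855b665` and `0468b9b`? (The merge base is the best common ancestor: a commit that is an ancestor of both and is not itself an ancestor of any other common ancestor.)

Ancestors of 855b665: {47d2952, 4a52bcc, 855b665, ccbc48c, fae835c}.
Ancestors of 0468b9b: {0468b9b, 45689ee, 47d2952, 4a52bcc, a59b85f, ccbc48c, e058e7e, fae835c}.
Common ancestors: {47d2952, 4a52bcc, ccbc48c, fae835c}.
Among these, 47d2952 is not an ancestor of any other common ancestor — it is the merge base.

47d2952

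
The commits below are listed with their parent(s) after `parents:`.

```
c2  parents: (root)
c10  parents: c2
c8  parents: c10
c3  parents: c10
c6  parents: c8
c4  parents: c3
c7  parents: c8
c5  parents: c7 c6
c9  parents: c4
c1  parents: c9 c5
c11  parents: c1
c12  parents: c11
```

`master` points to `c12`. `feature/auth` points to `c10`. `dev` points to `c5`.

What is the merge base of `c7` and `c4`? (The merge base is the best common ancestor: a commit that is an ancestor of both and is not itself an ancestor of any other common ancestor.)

c10

Ancestors of c7: {c10, c2, c7, c8}.
Ancestors of c4: {c10, c2, c3, c4}.
Common ancestors: {c10, c2}.
Among these, c10 is not an ancestor of any other common ancestor — it is the merge base.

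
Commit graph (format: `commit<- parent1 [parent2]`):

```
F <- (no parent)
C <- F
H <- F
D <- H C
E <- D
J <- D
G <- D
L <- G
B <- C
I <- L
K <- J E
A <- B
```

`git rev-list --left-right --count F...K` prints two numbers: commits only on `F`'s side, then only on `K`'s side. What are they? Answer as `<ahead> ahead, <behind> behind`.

Reachable from F: {F}.
Reachable from K: {C, D, E, F, H, J, K}.
Only in F's history (ahead): {} — 0.
Only in K's history (behind): {C, D, E, H, J, K} — 6.

0 ahead, 6 behind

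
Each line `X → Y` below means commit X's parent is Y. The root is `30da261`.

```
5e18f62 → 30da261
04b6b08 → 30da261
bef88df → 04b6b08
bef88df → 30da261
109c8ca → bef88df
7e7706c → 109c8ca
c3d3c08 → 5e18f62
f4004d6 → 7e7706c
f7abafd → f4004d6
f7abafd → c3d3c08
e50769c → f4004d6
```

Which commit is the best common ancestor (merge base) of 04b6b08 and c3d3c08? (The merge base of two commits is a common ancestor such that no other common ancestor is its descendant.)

Ancestors of 04b6b08: {04b6b08, 30da261}.
Ancestors of c3d3c08: {30da261, 5e18f62, c3d3c08}.
Common ancestors: {30da261}.
The only common ancestor is 30da261, so it is the merge base.

30da261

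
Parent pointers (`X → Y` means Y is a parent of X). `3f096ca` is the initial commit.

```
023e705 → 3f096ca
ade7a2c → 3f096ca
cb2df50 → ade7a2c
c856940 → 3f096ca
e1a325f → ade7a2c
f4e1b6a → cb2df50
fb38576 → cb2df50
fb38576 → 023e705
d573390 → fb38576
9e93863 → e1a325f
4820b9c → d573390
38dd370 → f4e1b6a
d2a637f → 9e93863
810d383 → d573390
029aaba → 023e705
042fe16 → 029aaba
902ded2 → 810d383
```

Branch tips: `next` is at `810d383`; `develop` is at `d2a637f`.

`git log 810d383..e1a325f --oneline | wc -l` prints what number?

Reachable from e1a325f: {3f096ca, ade7a2c, e1a325f}.
Reachable from 810d383: {023e705, 3f096ca, 810d383, ade7a2c, cb2df50, d573390, fb38576}.
In e1a325f's history but not 810d383's: {e1a325f} — 1 commit.

1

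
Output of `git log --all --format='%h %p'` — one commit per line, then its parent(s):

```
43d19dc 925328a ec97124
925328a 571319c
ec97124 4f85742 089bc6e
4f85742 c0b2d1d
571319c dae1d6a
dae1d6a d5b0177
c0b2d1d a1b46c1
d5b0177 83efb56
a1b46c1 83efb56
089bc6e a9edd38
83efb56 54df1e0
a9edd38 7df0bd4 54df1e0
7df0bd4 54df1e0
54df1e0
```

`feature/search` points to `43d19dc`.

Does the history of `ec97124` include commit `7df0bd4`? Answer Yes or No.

Ancestors of ec97124 (commits reachable by following parents): {089bc6e, 4f85742, 54df1e0, 7df0bd4, 83efb56, a1b46c1, a9edd38, c0b2d1d, ec97124}.
7df0bd4 is in that set, so it is an ancestor of ec97124.

Yes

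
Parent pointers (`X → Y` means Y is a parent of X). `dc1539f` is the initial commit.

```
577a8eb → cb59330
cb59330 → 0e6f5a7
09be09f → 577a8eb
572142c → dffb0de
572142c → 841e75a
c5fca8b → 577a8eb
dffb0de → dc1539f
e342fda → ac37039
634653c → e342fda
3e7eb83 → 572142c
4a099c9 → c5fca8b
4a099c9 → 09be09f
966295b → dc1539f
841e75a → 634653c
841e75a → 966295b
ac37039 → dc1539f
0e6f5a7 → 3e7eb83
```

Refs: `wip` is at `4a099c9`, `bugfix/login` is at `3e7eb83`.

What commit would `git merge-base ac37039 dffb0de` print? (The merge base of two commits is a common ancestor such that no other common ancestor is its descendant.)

dc1539f

Ancestors of ac37039: {ac37039, dc1539f}.
Ancestors of dffb0de: {dc1539f, dffb0de}.
Common ancestors: {dc1539f}.
The only common ancestor is dc1539f, so it is the merge base.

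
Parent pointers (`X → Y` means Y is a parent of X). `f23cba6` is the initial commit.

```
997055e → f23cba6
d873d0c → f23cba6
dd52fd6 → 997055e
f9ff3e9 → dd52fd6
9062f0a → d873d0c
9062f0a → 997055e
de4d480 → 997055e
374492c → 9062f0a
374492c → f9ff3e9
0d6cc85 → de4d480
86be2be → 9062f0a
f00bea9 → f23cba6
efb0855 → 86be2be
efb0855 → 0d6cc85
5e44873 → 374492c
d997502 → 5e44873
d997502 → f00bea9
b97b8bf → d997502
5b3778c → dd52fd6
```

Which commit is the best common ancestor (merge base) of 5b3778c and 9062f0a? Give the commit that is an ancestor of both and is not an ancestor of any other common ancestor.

997055e

Ancestors of 5b3778c: {5b3778c, 997055e, dd52fd6, f23cba6}.
Ancestors of 9062f0a: {9062f0a, 997055e, d873d0c, f23cba6}.
Common ancestors: {997055e, f23cba6}.
Among these, 997055e is not an ancestor of any other common ancestor — it is the merge base.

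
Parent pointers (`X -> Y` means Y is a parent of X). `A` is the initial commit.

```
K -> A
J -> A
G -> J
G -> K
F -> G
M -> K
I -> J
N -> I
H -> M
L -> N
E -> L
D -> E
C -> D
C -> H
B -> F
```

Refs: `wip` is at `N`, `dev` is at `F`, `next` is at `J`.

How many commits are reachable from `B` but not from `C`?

Reachable from B: {A, B, F, G, J, K}.
Reachable from C: {A, C, D, E, H, I, J, K, L, M, N}.
In B's history but not C's: {B, F, G} — 3 commits.

3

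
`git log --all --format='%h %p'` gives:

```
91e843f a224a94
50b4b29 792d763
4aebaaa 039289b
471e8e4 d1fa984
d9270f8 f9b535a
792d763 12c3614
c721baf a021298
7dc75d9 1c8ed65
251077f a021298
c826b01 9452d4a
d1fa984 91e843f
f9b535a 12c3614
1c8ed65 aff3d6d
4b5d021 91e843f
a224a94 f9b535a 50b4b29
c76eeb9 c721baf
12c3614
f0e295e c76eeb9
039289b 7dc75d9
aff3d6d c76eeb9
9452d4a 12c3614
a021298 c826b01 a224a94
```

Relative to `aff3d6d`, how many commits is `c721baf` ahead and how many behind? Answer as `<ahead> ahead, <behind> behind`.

0 ahead, 2 behind

Reachable from c721baf: {12c3614, 50b4b29, 792d763, 9452d4a, a021298, a224a94, c721baf, c826b01, f9b535a}.
Reachable from aff3d6d: {12c3614, 50b4b29, 792d763, 9452d4a, a021298, a224a94, aff3d6d, c721baf, c76eeb9, c826b01, f9b535a}.
Only in c721baf's history (ahead): {} — 0.
Only in aff3d6d's history (behind): {aff3d6d, c76eeb9} — 2.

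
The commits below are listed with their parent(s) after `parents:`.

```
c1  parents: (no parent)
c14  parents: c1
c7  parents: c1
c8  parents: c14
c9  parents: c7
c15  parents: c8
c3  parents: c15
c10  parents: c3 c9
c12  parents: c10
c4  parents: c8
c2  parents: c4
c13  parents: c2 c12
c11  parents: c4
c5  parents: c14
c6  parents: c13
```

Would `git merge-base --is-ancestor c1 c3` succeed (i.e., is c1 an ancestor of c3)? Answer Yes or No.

Yes

Ancestors of c3 (commits reachable by following parents): {c1, c14, c15, c3, c8}.
c1 is in that set, so it is an ancestor of c3.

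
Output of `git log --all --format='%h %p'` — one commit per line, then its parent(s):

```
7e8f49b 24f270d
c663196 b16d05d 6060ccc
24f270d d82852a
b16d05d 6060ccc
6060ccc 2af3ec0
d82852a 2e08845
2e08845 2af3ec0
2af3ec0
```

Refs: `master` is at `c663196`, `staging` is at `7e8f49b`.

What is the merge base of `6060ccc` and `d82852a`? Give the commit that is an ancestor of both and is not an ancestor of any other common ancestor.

2af3ec0

Ancestors of 6060ccc: {2af3ec0, 6060ccc}.
Ancestors of d82852a: {2af3ec0, 2e08845, d82852a}.
Common ancestors: {2af3ec0}.
The only common ancestor is 2af3ec0, so it is the merge base.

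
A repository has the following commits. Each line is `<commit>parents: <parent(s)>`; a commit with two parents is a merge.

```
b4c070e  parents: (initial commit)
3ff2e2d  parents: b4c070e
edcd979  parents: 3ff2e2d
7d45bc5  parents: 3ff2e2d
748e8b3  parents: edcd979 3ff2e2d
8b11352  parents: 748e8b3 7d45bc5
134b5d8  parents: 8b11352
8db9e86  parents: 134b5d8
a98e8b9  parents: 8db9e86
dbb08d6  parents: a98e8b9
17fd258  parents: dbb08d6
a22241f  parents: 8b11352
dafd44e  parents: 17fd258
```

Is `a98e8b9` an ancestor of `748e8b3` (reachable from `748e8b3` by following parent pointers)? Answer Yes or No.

No

Ancestors of 748e8b3: {3ff2e2d, 748e8b3, b4c070e, edcd979}.
a98e8b9 is not in that set, so it is not an ancestor of 748e8b3.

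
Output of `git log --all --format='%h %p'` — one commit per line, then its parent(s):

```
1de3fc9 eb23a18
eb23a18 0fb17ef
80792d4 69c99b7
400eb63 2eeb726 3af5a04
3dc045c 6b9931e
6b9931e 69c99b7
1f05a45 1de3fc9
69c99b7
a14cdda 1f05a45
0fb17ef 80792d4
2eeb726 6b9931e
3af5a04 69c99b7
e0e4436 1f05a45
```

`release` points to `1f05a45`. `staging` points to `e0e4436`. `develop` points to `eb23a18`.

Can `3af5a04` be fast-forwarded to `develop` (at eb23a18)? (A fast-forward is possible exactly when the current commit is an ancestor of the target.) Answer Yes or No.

No

A fast-forward from 3af5a04 to eb23a18 is possible iff 3af5a04 is an ancestor of eb23a18.
Ancestors of eb23a18: {0fb17ef, 69c99b7, 80792d4, eb23a18}.
3af5a04 is not among them, so fast-forward is not possible.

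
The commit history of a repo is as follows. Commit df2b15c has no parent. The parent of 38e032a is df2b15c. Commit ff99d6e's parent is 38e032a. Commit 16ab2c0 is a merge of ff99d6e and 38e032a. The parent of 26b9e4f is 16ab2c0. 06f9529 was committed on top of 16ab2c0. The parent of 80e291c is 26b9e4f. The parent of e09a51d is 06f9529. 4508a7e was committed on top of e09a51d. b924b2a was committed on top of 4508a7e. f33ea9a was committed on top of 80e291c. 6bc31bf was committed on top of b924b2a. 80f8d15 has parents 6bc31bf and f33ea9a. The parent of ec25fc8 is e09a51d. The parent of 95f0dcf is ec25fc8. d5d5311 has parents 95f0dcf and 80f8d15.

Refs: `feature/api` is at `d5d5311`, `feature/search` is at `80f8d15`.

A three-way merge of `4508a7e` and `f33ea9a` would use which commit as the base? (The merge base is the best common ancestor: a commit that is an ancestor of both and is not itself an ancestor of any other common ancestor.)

16ab2c0

Ancestors of 4508a7e: {06f9529, 16ab2c0, 38e032a, 4508a7e, df2b15c, e09a51d, ff99d6e}.
Ancestors of f33ea9a: {16ab2c0, 26b9e4f, 38e032a, 80e291c, df2b15c, f33ea9a, ff99d6e}.
Common ancestors: {16ab2c0, 38e032a, df2b15c, ff99d6e}.
Among these, 16ab2c0 is not an ancestor of any other common ancestor — it is the merge base.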